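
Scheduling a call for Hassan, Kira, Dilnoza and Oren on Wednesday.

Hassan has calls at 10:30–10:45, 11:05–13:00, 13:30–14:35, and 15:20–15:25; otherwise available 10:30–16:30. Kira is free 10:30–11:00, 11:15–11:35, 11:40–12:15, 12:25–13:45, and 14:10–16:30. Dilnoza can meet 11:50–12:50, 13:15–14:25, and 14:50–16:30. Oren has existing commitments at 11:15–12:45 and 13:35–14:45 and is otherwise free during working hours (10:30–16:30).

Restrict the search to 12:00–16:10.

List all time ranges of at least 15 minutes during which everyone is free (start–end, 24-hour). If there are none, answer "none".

Hassan free within 10:30–16:30: 10:45–11:05, 13:00–13:30, 14:35–15:20, 15:25–16:30.
Oren free within 10:30–16:30: 10:30–11:15, 12:45–13:35, 14:45–16:30.
Hassan ∩ Kira: 10:45–11:00, 13:00–13:30, 14:35–15:20, 15:25–16:30.
Hassan ∩ Kira ∩ Dilnoza: 13:15–13:30, 14:50–15:20, 15:25–16:30.
Hassan ∩ Kira ∩ Dilnoza ∩ Oren: 13:15–13:30, 14:50–15:20, 15:25–16:30.
Restricted to 12:00–16:10: 13:15–13:30, 14:50–15:20, 15:25–16:10.
Windows ≥ 15 min: 13:15–13:30, 14:50–15:20, 15:25–16:10.

13:15–13:30, 14:50–15:20, 15:25–16:10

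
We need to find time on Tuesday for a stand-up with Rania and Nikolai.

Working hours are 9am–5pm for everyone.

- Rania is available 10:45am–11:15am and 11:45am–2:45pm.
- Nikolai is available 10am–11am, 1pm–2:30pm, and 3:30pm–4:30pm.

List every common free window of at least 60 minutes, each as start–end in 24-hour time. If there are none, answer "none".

Rania ∩ Nikolai: 10:45–11:00, 13:00–14:30.
Windows ≥ 60 min: 13:00–14:30.

13:00–14:30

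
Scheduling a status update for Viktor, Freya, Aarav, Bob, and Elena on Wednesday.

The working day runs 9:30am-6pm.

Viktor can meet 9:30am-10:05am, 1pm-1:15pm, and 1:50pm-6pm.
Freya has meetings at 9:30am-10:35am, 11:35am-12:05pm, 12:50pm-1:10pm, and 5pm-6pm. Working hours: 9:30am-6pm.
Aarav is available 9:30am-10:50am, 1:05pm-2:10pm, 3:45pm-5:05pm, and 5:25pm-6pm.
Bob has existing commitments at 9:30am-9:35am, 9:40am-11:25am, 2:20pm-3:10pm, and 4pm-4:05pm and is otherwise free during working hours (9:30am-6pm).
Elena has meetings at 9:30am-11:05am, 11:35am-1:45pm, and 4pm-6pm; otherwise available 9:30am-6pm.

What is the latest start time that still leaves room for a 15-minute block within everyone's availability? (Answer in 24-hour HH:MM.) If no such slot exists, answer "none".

15:45

Freya free within 09:30–18:00: 10:35–11:35, 12:05–12:50, 13:10–17:00.
Bob free within 09:30–18:00: 09:35–09:40, 11:25–14:20, 15:10–16:00, 16:05–18:00.
Elena free within 09:30–18:00: 11:05–11:35, 13:45–16:00.
Viktor ∩ Freya: 13:10–13:15, 13:50–17:00.
Viktor ∩ Freya ∩ Aarav: 13:10–13:15, 13:50–14:10, 15:45–17:00.
Viktor ∩ Freya ∩ Aarav ∩ Bob: 13:10–13:15, 13:50–14:10, 15:45–16:00, 16:05–17:00.
Viktor ∩ Freya ∩ Aarav ∩ Bob ∩ Elena: 13:50–14:10, 15:45–16:00.
Windows ≥ 15 min: 13:50–14:10, 15:45–16:00.
Latest start in the last window 15:45–16:00 is 16:00 − 15 min = 15:45.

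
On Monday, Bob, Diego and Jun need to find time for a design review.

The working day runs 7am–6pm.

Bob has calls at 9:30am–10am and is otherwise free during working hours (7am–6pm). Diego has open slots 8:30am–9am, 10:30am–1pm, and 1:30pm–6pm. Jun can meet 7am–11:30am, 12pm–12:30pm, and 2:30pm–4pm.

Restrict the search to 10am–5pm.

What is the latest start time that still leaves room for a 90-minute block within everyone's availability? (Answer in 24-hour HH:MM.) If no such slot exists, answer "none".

14:30

Bob free within 07:00–18:00: 07:00–09:30, 10:00–18:00.
Bob ∩ Diego: 08:30–09:00, 10:30–13:00, 13:30–18:00.
Bob ∩ Diego ∩ Jun: 08:30–09:00, 10:30–11:30, 12:00–12:30, 14:30–16:00.
Restricted to 10:00–17:00: 10:30–11:30, 12:00–12:30, 14:30–16:00.
Windows ≥ 90 min: 14:30–16:00.
Latest start in the last window 14:30–16:00 is 16:00 − 90 min = 14:30.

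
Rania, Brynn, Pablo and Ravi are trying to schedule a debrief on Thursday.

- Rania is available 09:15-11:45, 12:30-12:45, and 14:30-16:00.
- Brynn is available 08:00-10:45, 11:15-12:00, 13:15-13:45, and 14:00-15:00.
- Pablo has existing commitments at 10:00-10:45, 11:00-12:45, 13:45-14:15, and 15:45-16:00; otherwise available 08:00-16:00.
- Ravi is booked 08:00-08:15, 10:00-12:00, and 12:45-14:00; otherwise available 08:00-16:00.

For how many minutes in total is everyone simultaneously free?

75 minutes

Pablo free within 08:00–16:00: 08:00–10:00, 10:45–11:00, 12:45–13:45, 14:15–15:45.
Ravi free within 08:00–16:00: 08:15–10:00, 12:00–12:45, 14:00–16:00.
Rania ∩ Brynn: 09:15–10:45, 11:15–11:45, 14:30–15:00.
Rania ∩ Brynn ∩ Pablo: 09:15–10:00, 14:30–15:00.
Rania ∩ Brynn ∩ Pablo ∩ Ravi: 09:15–10:00, 14:30–15:00.
Total common minutes: 45 + 30 = 75.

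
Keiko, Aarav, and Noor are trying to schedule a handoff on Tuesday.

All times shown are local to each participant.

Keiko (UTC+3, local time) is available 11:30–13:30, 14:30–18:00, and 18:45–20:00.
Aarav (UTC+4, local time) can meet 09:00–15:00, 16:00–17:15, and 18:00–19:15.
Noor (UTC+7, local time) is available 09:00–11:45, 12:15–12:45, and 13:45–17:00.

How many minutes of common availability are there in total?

Keiko → UTC: 08:30–10:30, 11:30–15:00, 15:45–17:00.
Aarav → UTC: 05:00–11:00, 12:00–13:15, 14:00–15:15.
Noor → UTC: 02:00–04:45, 05:15–05:45, 06:45–10:00.
Keiko ∩ Aarav: 08:30–10:30, 12:00–13:15, 14:00–15:00.
Keiko ∩ Aarav ∩ Noor: 08:30–10:00.
Total common minutes: 90.

90 minutes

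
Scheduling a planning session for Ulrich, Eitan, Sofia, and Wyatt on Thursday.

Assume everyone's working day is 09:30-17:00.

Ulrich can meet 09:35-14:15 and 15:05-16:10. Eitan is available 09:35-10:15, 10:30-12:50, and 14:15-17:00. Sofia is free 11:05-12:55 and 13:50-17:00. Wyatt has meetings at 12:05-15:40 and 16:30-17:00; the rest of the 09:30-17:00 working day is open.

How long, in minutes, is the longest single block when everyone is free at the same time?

60 minutes

Wyatt free within 09:30–17:00: 09:30–12:05, 15:40–16:30.
Ulrich ∩ Eitan: 09:35–10:15, 10:30–12:50, 15:05–16:10.
Ulrich ∩ Eitan ∩ Sofia: 11:05–12:50, 15:05–16:10.
Ulrich ∩ Eitan ∩ Sofia ∩ Wyatt: 11:05–12:05, 15:40–16:10.
Common window lengths: 60, 30 min; longest is 60.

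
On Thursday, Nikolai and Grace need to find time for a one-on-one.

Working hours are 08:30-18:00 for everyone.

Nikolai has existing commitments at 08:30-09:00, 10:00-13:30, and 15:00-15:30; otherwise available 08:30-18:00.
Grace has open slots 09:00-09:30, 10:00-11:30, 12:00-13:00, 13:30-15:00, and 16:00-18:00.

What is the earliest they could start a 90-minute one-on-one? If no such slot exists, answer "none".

Nikolai free within 08:30–18:00: 09:00–10:00, 13:30–15:00, 15:30–18:00.
Nikolai ∩ Grace: 09:00–09:30, 13:30–15:00, 16:00–18:00.
Windows ≥ 90 min: 13:30–15:00, 16:00–18:00.
Earliest such window starts at 13:30.

13:30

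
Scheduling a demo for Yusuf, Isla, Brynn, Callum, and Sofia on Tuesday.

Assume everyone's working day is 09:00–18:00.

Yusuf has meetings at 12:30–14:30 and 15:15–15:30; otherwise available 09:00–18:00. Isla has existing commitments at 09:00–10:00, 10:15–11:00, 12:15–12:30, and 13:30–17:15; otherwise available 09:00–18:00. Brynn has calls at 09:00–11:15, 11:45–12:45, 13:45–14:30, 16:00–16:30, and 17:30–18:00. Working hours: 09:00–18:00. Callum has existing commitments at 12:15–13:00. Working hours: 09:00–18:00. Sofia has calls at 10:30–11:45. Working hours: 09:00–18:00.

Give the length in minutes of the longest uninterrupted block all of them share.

Yusuf free within 09:00–18:00: 09:00–12:30, 14:30–15:15, 15:30–18:00.
Isla free within 09:00–18:00: 10:00–10:15, 11:00–12:15, 12:30–13:30, 17:15–18:00.
Brynn free within 09:00–18:00: 11:15–11:45, 12:45–13:45, 14:30–16:00, 16:30–17:30.
Callum free within 09:00–18:00: 09:00–12:15, 13:00–18:00.
Sofia free within 09:00–18:00: 09:00–10:30, 11:45–18:00.
Yusuf ∩ Isla: 10:00–10:15, 11:00–12:15, 17:15–18:00.
Yusuf ∩ Isla ∩ Brynn: 11:15–11:45, 17:15–17:30.
Yusuf ∩ Isla ∩ Brynn ∩ Callum: 11:15–11:45, 17:15–17:30.
Yusuf ∩ Isla ∩ Brynn ∩ Callum ∩ Sofia: 17:15–17:30.
Single common window of 15 minutes.

15 minutes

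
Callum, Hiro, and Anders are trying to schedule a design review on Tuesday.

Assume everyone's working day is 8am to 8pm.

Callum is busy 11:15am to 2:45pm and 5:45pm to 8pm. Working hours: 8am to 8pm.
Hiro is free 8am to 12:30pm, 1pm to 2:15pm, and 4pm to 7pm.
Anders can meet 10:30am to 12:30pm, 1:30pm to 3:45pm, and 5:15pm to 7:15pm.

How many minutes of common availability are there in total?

75 minutes

Callum free within 08:00–20:00: 08:00–11:15, 14:45–17:45.
Callum ∩ Hiro: 08:00–11:15, 16:00–17:45.
Callum ∩ Hiro ∩ Anders: 10:30–11:15, 17:15–17:45.
Total common minutes: 45 + 30 = 75.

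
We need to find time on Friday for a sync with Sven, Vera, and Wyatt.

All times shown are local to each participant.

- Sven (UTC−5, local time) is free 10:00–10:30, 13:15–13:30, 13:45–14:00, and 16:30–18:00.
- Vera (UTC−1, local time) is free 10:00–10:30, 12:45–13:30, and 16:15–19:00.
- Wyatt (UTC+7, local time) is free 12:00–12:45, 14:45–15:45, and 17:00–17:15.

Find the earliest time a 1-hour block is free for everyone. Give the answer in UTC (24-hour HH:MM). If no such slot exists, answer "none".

Sven → UTC: 15:00–15:30, 18:15–18:30, 18:45–19:00, 21:30–23:00.
Vera → UTC: 11:00–11:30, 13:45–14:30, 17:15–20:00.
Wyatt → UTC: 05:00–05:45, 07:45–08:45, 10:00–10:15.
Sven ∩ Vera: 18:15–18:30, 18:45–19:00.
Sven ∩ Vera ∩ Wyatt: (none).
Windows ≥ 60 min: (none).

none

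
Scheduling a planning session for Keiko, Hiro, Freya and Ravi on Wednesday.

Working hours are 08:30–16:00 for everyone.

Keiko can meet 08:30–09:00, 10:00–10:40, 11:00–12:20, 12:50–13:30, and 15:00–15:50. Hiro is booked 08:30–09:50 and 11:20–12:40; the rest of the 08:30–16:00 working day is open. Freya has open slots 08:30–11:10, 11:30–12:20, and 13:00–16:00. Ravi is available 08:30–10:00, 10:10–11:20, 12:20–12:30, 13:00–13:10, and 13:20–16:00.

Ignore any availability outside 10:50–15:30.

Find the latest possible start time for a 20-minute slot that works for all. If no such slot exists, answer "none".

Hiro free within 08:30–16:00: 09:50–11:20, 12:40–16:00.
Keiko ∩ Hiro: 10:00–10:40, 11:00–11:20, 12:50–13:30, 15:00–15:50.
Keiko ∩ Hiro ∩ Freya: 10:00–10:40, 11:00–11:10, 13:00–13:30, 15:00–15:50.
Keiko ∩ Hiro ∩ Freya ∩ Ravi: 10:10–10:40, 11:00–11:10, 13:00–13:10, 13:20–13:30, 15:00–15:50.
Restricted to 10:50–15:30: 11:00–11:10, 13:00–13:10, 13:20–13:30, 15:00–15:30.
Windows ≥ 20 min: 15:00–15:30.
Latest start in the last window 15:00–15:30 is 15:30 − 20 min = 15:10.

15:10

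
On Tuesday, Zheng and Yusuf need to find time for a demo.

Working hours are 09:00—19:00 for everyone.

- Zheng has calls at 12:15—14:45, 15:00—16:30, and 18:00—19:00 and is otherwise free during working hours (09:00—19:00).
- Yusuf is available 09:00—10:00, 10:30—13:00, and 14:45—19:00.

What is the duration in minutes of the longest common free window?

Zheng free within 09:00–19:00: 09:00–12:15, 14:45–15:00, 16:30–18:00.
Zheng ∩ Yusuf: 09:00–10:00, 10:30–12:15, 14:45–15:00, 16:30–18:00.
Common window lengths: 60, 105, 15, 90 min; longest is 105.

105 minutes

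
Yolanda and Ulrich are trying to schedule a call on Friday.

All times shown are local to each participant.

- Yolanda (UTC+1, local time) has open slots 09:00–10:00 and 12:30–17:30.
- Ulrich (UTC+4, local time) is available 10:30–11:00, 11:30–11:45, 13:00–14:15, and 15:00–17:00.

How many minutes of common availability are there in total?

90 minutes

Yolanda → UTC: 08:00–09:00, 11:30–16:30.
Ulrich → UTC: 06:30–07:00, 07:30–07:45, 09:00–10:15, 11:00–13:00.
Yolanda ∩ Ulrich: 11:30–13:00.
Total common minutes: 90.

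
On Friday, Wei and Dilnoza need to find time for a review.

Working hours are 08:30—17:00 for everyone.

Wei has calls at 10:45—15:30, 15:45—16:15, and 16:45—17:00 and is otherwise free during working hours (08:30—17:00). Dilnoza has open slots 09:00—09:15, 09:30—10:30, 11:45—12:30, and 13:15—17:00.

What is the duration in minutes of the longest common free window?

60 minutes

Wei free within 08:30–17:00: 08:30–10:45, 15:30–15:45, 16:15–16:45.
Wei ∩ Dilnoza: 09:00–09:15, 09:30–10:30, 15:30–15:45, 16:15–16:45.
Common window lengths: 15, 60, 15, 30 min; longest is 60.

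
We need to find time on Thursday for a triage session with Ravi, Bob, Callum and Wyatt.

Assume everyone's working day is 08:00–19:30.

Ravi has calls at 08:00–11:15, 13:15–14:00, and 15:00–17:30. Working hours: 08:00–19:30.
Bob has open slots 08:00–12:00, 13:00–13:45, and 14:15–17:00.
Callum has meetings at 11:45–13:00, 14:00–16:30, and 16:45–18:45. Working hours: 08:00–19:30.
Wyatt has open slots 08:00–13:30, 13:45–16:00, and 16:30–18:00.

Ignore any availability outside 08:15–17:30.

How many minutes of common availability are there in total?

Ravi free within 08:00–19:30: 11:15–13:15, 14:00–15:00, 17:30–19:30.
Callum free within 08:00–19:30: 08:00–11:45, 13:00–14:00, 16:30–16:45, 18:45–19:30.
Ravi ∩ Bob: 11:15–12:00, 13:00–13:15, 14:15–15:00.
Ravi ∩ Bob ∩ Callum: 11:15–11:45, 13:00–13:15.
Ravi ∩ Bob ∩ Callum ∩ Wyatt: 11:15–11:45, 13:00–13:15.
Restricted to 08:15–17:30: 11:15–11:45, 13:00–13:15.
Total common minutes: 30 + 15 = 45.

45 minutes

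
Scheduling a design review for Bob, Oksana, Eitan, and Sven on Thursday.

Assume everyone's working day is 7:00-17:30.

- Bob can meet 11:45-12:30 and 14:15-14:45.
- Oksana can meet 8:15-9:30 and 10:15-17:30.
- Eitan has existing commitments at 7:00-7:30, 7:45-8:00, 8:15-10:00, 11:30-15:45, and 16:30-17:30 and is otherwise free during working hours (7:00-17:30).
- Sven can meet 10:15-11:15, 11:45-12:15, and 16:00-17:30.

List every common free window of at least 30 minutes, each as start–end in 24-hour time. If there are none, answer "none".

none

Eitan free within 07:00–17:30: 07:30–07:45, 08:00–08:15, 10:00–11:30, 15:45–16:30.
Bob ∩ Oksana: 11:45–12:30, 14:15–14:45.
Bob ∩ Oksana ∩ Eitan: (none).
Bob ∩ Oksana ∩ Eitan ∩ Sven: (none).
Windows ≥ 30 min: (none).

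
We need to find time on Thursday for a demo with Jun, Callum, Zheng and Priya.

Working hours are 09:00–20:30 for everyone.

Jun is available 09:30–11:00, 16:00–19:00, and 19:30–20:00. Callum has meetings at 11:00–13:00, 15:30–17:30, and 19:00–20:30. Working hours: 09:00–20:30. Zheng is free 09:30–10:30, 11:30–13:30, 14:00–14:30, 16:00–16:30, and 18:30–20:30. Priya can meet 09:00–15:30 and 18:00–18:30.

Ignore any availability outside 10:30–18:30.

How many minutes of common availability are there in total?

Callum free within 09:00–20:30: 09:00–11:00, 13:00–15:30, 17:30–19:00.
Jun ∩ Callum: 09:30–11:00, 17:30–19:00.
Jun ∩ Callum ∩ Zheng: 09:30–10:30, 18:30–19:00.
Jun ∩ Callum ∩ Zheng ∩ Priya: 09:30–10:30.
Restricted to 10:30–18:30: (none).
Total common minutes: 0.

0 minutes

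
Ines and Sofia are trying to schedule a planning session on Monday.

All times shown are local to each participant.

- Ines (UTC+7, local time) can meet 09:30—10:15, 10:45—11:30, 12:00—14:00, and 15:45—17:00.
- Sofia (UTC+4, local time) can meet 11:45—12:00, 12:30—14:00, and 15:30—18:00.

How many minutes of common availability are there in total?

Ines → UTC: 02:30–03:15, 03:45–04:30, 05:00–07:00, 08:45–10:00.
Sofia → UTC: 07:45–08:00, 08:30–10:00, 11:30–14:00.
Ines ∩ Sofia: 08:45–10:00.
Total common minutes: 75.

75 minutes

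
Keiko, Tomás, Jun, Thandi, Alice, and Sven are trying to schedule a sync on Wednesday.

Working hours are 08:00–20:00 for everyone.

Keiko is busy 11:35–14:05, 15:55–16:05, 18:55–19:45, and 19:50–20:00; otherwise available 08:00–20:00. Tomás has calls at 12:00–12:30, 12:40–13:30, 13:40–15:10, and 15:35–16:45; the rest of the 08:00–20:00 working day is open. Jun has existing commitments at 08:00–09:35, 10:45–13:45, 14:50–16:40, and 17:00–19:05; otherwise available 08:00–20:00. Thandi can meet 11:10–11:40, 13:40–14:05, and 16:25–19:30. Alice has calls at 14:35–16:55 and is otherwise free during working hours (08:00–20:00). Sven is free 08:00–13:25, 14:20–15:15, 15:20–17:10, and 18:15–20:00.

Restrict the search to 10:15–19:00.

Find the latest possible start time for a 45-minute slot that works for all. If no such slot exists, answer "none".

Keiko free within 08:00–20:00: 08:00–11:35, 14:05–15:55, 16:05–18:55, 19:45–19:50.
Tomás free within 08:00–20:00: 08:00–12:00, 12:30–12:40, 13:30–13:40, 15:10–15:35, 16:45–20:00.
Jun free within 08:00–20:00: 09:35–10:45, 13:45–14:50, 16:40–17:00, 19:05–20:00.
Alice free within 08:00–20:00: 08:00–14:35, 16:55–20:00.
Keiko ∩ Tomás: 08:00–11:35, 15:10–15:35, 16:45–18:55, 19:45–19:50.
Keiko ∩ Tomás ∩ Jun: 09:35–10:45, 16:45–17:00, 19:45–19:50.
Keiko ∩ Tomás ∩ Jun ∩ Thandi: 16:45–17:00.
Keiko ∩ Tomás ∩ Jun ∩ Thandi ∩ Alice: 16:55–17:00.
Keiko ∩ Tomás ∩ Jun ∩ Thandi ∩ Alice ∩ Sven: 16:55–17:00.
Restricted to 10:15–19:00: 16:55–17:00.
Windows ≥ 45 min: (none).

none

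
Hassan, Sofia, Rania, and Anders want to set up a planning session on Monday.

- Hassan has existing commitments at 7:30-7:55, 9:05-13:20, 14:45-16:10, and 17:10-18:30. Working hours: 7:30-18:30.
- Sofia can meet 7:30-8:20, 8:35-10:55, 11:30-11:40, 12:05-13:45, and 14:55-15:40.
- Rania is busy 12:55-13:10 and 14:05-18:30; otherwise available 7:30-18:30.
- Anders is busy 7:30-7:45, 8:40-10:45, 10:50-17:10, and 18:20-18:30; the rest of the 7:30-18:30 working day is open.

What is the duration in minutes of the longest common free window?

Hassan free within 07:30–18:30: 07:55–09:05, 13:20–14:45, 16:10–17:10.
Rania free within 07:30–18:30: 07:30–12:55, 13:10–14:05.
Anders free within 07:30–18:30: 07:45–08:40, 10:45–10:50, 17:10–18:20.
Hassan ∩ Sofia: 07:55–08:20, 08:35–09:05, 13:20–13:45.
Hassan ∩ Sofia ∩ Rania: 07:55–08:20, 08:35–09:05, 13:20–13:45.
Hassan ∩ Sofia ∩ Rania ∩ Anders: 07:55–08:20, 08:35–08:40.
Common window lengths: 25, 5 min; longest is 25.

25 minutes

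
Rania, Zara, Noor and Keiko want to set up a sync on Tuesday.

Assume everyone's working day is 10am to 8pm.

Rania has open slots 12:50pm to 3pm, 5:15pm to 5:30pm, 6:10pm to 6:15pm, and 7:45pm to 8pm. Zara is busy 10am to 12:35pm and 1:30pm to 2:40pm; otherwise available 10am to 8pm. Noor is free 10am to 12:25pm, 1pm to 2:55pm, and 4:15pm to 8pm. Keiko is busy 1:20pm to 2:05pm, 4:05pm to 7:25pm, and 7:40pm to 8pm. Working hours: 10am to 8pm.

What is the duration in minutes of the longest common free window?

20 minutes

Zara free within 10:00–20:00: 12:35–13:30, 14:40–20:00.
Keiko free within 10:00–20:00: 10:00–13:20, 14:05–16:05, 19:25–19:40.
Rania ∩ Zara: 12:50–13:30, 14:40–15:00, 17:15–17:30, 18:10–18:15, 19:45–20:00.
Rania ∩ Zara ∩ Noor: 13:00–13:30, 14:40–14:55, 17:15–17:30, 18:10–18:15, 19:45–20:00.
Rania ∩ Zara ∩ Noor ∩ Keiko: 13:00–13:20, 14:40–14:55.
Common window lengths: 20, 15 min; longest is 20.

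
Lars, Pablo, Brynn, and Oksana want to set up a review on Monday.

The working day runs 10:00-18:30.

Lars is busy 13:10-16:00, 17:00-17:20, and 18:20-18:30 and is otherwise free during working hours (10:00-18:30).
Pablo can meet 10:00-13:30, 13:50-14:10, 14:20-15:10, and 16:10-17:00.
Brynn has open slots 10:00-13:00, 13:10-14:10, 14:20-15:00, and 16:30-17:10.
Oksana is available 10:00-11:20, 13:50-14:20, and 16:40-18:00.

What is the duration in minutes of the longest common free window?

Lars free within 10:00–18:30: 10:00–13:10, 16:00–17:00, 17:20–18:20.
Lars ∩ Pablo: 10:00–13:10, 16:10–17:00.
Lars ∩ Pablo ∩ Brynn: 10:00–13:00, 16:30–17:00.
Lars ∩ Pablo ∩ Brynn ∩ Oksana: 10:00–11:20, 16:40–17:00.
Common window lengths: 80, 20 min; longest is 80.

80 minutes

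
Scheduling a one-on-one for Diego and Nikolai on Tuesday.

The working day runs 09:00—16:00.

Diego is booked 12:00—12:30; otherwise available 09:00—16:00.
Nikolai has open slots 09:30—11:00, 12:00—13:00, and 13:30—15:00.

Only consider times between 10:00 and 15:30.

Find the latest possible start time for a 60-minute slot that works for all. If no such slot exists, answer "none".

Diego free within 09:00–16:00: 09:00–12:00, 12:30–16:00.
Diego ∩ Nikolai: 09:30–11:00, 12:30–13:00, 13:30–15:00.
Restricted to 10:00–15:30: 10:00–11:00, 12:30–13:00, 13:30–15:00.
Windows ≥ 60 min: 10:00–11:00, 13:30–15:00.
Latest start in the last window 13:30–15:00 is 15:00 − 60 min = 14:00.

14:00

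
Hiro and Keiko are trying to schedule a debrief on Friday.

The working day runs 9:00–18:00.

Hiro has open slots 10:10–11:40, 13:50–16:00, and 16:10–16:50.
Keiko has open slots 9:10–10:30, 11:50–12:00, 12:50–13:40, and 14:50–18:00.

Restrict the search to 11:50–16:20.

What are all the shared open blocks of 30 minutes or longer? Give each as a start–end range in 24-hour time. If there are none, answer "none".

Hiro ∩ Keiko: 10:10–10:30, 14:50–16:00, 16:10–16:50.
Restricted to 11:50–16:20: 14:50–16:00, 16:10–16:20.
Windows ≥ 30 min: 14:50–16:00.

14:50–16:00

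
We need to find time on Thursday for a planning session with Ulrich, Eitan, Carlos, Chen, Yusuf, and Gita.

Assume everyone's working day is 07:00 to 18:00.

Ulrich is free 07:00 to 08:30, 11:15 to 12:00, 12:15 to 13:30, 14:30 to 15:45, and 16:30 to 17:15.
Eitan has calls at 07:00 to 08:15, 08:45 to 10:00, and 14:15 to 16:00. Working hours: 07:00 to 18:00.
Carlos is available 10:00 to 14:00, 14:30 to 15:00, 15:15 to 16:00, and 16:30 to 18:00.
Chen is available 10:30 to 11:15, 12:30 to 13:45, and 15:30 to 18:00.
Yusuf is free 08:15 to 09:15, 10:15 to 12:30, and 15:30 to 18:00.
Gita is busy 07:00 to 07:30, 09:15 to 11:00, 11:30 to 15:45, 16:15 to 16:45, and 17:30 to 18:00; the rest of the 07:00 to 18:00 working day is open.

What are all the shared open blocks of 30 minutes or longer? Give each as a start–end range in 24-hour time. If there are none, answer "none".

16:45–17:15

Eitan free within 07:00–18:00: 08:15–08:45, 10:00–14:15, 16:00–18:00.
Gita free within 07:00–18:00: 07:30–09:15, 11:00–11:30, 15:45–16:15, 16:45–17:30.
Ulrich ∩ Eitan: 08:15–08:30, 11:15–12:00, 12:15–13:30, 16:30–17:15.
Ulrich ∩ Eitan ∩ Carlos: 11:15–12:00, 12:15–13:30, 16:30–17:15.
Ulrich ∩ Eitan ∩ Carlos ∩ Chen: 12:30–13:30, 16:30–17:15.
Ulrich ∩ Eitan ∩ Carlos ∩ Chen ∩ Yusuf: 16:30–17:15.
Ulrich ∩ Eitan ∩ Carlos ∩ Chen ∩ Yusuf ∩ Gita: 16:45–17:15.
Windows ≥ 30 min: 16:45–17:15.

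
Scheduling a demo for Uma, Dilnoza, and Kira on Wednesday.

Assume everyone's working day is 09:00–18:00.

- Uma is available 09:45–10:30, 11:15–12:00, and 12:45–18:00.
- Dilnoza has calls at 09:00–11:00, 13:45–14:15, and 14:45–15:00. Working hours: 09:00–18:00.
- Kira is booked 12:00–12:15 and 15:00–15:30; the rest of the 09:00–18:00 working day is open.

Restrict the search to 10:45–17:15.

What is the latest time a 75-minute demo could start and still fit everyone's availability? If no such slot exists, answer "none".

Dilnoza free within 09:00–18:00: 11:00–13:45, 14:15–14:45, 15:00–18:00.
Kira free within 09:00–18:00: 09:00–12:00, 12:15–15:00, 15:30–18:00.
Uma ∩ Dilnoza: 11:15–12:00, 12:45–13:45, 14:15–14:45, 15:00–18:00.
Uma ∩ Dilnoza ∩ Kira: 11:15–12:00, 12:45–13:45, 14:15–14:45, 15:30–18:00.
Restricted to 10:45–17:15: 11:15–12:00, 12:45–13:45, 14:15–14:45, 15:30–17:15.
Windows ≥ 75 min: 15:30–17:15.
Latest start in the last window 15:30–17:15 is 17:15 − 75 min = 16:00.

16:00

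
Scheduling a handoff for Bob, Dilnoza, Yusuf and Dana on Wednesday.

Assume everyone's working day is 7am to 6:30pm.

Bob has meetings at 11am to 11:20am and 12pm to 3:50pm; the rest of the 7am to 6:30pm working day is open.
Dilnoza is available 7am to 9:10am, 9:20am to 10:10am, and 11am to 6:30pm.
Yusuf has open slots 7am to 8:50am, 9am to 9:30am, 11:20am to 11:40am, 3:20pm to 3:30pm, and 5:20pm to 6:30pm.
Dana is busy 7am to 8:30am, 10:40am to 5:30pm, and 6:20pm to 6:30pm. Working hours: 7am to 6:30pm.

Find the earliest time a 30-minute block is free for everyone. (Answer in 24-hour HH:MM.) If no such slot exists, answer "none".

Bob free within 07:00–18:30: 07:00–11:00, 11:20–12:00, 15:50–18:30.
Dana free within 07:00–18:30: 08:30–10:40, 17:30–18:20.
Bob ∩ Dilnoza: 07:00–09:10, 09:20–10:10, 11:20–12:00, 15:50–18:30.
Bob ∩ Dilnoza ∩ Yusuf: 07:00–08:50, 09:00–09:10, 09:20–09:30, 11:20–11:40, 17:20–18:30.
Bob ∩ Dilnoza ∩ Yusuf ∩ Dana: 08:30–08:50, 09:00–09:10, 09:20–09:30, 17:30–18:20.
Windows ≥ 30 min: 17:30–18:20.
Earliest such window starts at 17:30.

17:30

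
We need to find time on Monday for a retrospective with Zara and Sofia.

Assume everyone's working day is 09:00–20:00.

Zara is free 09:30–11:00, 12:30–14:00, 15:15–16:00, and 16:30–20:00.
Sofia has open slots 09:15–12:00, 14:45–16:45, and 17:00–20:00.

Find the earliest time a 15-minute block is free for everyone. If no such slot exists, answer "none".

09:30

Zara ∩ Sofia: 09:30–11:00, 15:15–16:00, 16:30–16:45, 17:00–20:00.
Windows ≥ 15 min: 09:30–11:00, 15:15–16:00, 16:30–16:45, 17:00–20:00.
Earliest such window starts at 09:30.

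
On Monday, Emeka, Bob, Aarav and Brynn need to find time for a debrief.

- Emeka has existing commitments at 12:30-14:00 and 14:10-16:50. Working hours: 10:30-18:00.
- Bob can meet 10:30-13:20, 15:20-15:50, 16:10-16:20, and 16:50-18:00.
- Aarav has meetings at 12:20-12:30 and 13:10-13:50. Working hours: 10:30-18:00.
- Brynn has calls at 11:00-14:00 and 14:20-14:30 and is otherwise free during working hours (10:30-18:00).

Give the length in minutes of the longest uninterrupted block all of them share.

Emeka free within 10:30–18:00: 10:30–12:30, 14:00–14:10, 16:50–18:00.
Aarav free within 10:30–18:00: 10:30–12:20, 12:30–13:10, 13:50–18:00.
Brynn free within 10:30–18:00: 10:30–11:00, 14:00–14:20, 14:30–18:00.
Emeka ∩ Bob: 10:30–12:30, 16:50–18:00.
Emeka ∩ Bob ∩ Aarav: 10:30–12:20, 16:50–18:00.
Emeka ∩ Bob ∩ Aarav ∩ Brynn: 10:30–11:00, 16:50–18:00.
Common window lengths: 30, 70 min; longest is 70.

70 minutes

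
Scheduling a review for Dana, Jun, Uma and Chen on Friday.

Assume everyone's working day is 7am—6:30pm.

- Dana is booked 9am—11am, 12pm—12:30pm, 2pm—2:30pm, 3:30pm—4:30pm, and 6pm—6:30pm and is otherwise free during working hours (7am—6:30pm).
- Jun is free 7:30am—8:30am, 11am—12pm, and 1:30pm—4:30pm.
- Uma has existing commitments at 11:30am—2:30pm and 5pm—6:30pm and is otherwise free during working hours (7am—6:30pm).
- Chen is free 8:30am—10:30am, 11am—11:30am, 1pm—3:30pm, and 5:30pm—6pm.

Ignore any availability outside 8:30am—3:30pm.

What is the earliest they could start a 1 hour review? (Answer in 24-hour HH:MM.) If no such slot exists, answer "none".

Dana free within 07:00–18:30: 07:00–09:00, 11:00–12:00, 12:30–14:00, 14:30–15:30, 16:30–18:00.
Uma free within 07:00–18:30: 07:00–11:30, 14:30–17:00.
Dana ∩ Jun: 07:30–08:30, 11:00–12:00, 13:30–14:00, 14:30–15:30.
Dana ∩ Jun ∩ Uma: 07:30–08:30, 11:00–11:30, 14:30–15:30.
Dana ∩ Jun ∩ Uma ∩ Chen: 11:00–11:30, 14:30–15:30.
Restricted to 08:30–15:30: 11:00–11:30, 14:30–15:30.
Windows ≥ 60 min: 14:30–15:30.
Earliest such window starts at 14:30.

14:30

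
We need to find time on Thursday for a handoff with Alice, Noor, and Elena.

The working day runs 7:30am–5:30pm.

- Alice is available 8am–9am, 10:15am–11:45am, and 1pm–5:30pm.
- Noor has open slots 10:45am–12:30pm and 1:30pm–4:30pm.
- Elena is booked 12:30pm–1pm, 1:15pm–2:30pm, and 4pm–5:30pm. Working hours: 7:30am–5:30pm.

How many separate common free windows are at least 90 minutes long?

Elena free within 07:30–17:30: 07:30–12:30, 13:00–13:15, 14:30–16:00.
Alice ∩ Noor: 10:45–11:45, 13:30–16:30.
Alice ∩ Noor ∩ Elena: 10:45–11:45, 14:30–16:00.
Windows ≥ 90 min: 14:30–16:00.
That's 1 window.

1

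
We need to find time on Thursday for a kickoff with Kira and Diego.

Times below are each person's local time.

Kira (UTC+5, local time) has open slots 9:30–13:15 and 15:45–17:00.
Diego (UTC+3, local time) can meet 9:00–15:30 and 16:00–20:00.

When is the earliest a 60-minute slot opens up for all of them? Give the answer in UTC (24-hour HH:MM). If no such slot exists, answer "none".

06:00

Kira → UTC: 04:30–08:15, 10:45–12:00.
Diego → UTC: 06:00–12:30, 13:00–17:00.
Kira ∩ Diego: 06:00–08:15, 10:45–12:00.
Windows ≥ 60 min: 06:00–08:15, 10:45–12:00.
Earliest such window starts at 06:00.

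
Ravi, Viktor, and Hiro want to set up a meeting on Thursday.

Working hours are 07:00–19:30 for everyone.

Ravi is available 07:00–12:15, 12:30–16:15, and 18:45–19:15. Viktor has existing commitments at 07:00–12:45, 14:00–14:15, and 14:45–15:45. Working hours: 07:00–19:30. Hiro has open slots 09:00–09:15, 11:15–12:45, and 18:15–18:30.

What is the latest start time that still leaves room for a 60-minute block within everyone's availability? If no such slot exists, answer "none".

none

Viktor free within 07:00–19:30: 12:45–14:00, 14:15–14:45, 15:45–19:30.
Ravi ∩ Viktor: 12:45–14:00, 14:15–14:45, 15:45–16:15, 18:45–19:15.
Ravi ∩ Viktor ∩ Hiro: (none).
Windows ≥ 60 min: (none).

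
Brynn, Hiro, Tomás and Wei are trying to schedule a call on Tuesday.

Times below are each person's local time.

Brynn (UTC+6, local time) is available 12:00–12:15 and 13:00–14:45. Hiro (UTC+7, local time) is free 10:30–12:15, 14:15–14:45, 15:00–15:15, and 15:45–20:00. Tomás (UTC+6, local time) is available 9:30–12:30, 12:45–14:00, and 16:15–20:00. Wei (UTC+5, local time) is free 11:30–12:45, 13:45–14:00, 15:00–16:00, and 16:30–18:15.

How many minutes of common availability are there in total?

Brynn → UTC: 06:00–06:15, 07:00–08:45.
Hiro → UTC: 03:30–05:15, 07:15–07:45, 08:00–08:15, 08:45–13:00.
Tomás → UTC: 03:30–06:30, 06:45–08:00, 10:15–14:00.
Wei → UTC: 06:30–07:45, 08:45–09:00, 10:00–11:00, 11:30–13:15.
Brynn ∩ Hiro: 07:15–07:45, 08:00–08:15.
Brynn ∩ Hiro ∩ Tomás: 07:15–07:45.
Brynn ∩ Hiro ∩ Tomás ∩ Wei: 07:15–07:45.
Total common minutes: 30.

30 minutes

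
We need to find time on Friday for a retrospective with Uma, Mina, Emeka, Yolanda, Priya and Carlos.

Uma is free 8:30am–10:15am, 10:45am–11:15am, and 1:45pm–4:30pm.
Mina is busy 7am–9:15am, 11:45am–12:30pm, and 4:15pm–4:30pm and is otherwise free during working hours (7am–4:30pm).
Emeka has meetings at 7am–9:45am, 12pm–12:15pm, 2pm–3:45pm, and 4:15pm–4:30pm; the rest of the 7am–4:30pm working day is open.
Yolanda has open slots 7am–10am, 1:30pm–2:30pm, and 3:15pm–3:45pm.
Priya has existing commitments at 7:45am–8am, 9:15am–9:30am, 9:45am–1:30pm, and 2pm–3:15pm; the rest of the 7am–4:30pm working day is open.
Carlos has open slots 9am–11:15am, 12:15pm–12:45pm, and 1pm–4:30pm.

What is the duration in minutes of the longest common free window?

15 minutes

Mina free within 07:00–16:30: 09:15–11:45, 12:30–16:15.
Emeka free within 07:00–16:30: 09:45–12:00, 12:15–14:00, 15:45–16:15.
Priya free within 07:00–16:30: 07:00–07:45, 08:00–09:15, 09:30–09:45, 13:30–14:00, 15:15–16:30.
Uma ∩ Mina: 09:15–10:15, 10:45–11:15, 13:45–16:15.
Uma ∩ Mina ∩ Emeka: 09:45–10:15, 10:45–11:15, 13:45–14:00, 15:45–16:15.
Uma ∩ Mina ∩ Emeka ∩ Yolanda: 09:45–10:00, 13:45–14:00.
Uma ∩ Mina ∩ Emeka ∩ Yolanda ∩ Priya: 13:45–14:00.
Uma ∩ Mina ∩ Emeka ∩ Yolanda ∩ Priya ∩ Carlos: 13:45–14:00.
Single common window of 15 minutes.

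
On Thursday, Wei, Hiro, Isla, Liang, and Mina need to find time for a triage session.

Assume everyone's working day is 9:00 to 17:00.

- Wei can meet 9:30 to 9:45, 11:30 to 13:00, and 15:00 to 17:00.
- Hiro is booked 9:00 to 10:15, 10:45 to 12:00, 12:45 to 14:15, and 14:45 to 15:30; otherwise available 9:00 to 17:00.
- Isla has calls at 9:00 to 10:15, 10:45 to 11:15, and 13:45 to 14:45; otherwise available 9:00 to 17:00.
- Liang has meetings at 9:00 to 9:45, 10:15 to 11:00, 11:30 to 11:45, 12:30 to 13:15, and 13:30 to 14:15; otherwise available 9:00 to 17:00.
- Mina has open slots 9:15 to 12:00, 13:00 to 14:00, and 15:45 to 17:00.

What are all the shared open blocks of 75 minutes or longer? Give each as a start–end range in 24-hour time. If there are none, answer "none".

Hiro free within 09:00–17:00: 10:15–10:45, 12:00–12:45, 14:15–14:45, 15:30–17:00.
Isla free within 09:00–17:00: 10:15–10:45, 11:15–13:45, 14:45–17:00.
Liang free within 09:00–17:00: 09:45–10:15, 11:00–11:30, 11:45–12:30, 13:15–13:30, 14:15–17:00.
Wei ∩ Hiro: 12:00–12:45, 15:30–17:00.
Wei ∩ Hiro ∩ Isla: 12:00–12:45, 15:30–17:00.
Wei ∩ Hiro ∩ Isla ∩ Liang: 12:00–12:30, 15:30–17:00.
Wei ∩ Hiro ∩ Isla ∩ Liang ∩ Mina: 15:45–17:00.
Windows ≥ 75 min: 15:45–17:00.

15:45–17:00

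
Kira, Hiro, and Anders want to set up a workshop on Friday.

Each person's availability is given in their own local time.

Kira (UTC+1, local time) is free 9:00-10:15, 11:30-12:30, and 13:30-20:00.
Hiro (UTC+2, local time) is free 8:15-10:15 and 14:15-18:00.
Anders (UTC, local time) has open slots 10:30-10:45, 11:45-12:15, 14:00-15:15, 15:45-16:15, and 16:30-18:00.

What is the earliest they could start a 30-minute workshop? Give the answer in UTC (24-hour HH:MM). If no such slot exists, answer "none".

14:00

Kira → UTC: 08:00–09:15, 10:30–11:30, 12:30–19:00.
Hiro → UTC: 06:15–08:15, 12:15–16:00.
Anders → UTC: 10:30–10:45, 11:45–12:15, 14:00–15:15, 15:45–16:15, 16:30–18:00.
Kira ∩ Hiro: 08:00–08:15, 12:30–16:00.
Kira ∩ Hiro ∩ Anders: 14:00–15:15, 15:45–16:00.
Windows ≥ 30 min: 14:00–15:15.
Earliest such window starts at 14:00.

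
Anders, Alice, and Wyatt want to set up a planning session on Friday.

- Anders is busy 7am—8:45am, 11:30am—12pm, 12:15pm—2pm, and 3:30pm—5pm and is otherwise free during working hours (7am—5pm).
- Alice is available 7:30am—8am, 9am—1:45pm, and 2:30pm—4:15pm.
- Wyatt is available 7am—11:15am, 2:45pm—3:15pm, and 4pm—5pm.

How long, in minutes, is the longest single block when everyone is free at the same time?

Anders free within 07:00–17:00: 08:45–11:30, 12:00–12:15, 14:00–15:30.
Anders ∩ Alice: 09:00–11:30, 12:00–12:15, 14:30–15:30.
Anders ∩ Alice ∩ Wyatt: 09:00–11:15, 14:45–15:15.
Common window lengths: 135, 30 min; longest is 135.

135 minutes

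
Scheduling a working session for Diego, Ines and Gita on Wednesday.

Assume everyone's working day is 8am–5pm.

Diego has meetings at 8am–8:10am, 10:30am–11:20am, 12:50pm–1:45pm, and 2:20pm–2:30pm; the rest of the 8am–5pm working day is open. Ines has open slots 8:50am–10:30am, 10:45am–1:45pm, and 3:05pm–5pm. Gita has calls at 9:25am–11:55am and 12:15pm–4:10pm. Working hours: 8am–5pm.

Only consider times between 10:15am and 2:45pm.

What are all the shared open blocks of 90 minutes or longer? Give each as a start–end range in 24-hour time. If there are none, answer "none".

none

Diego free within 08:00–17:00: 08:10–10:30, 11:20–12:50, 13:45–14:20, 14:30–17:00.
Gita free within 08:00–17:00: 08:00–09:25, 11:55–12:15, 16:10–17:00.
Diego ∩ Ines: 08:50–10:30, 11:20–12:50, 15:05–17:00.
Diego ∩ Ines ∩ Gita: 08:50–09:25, 11:55–12:15, 16:10–17:00.
Restricted to 10:15–14:45: 11:55–12:15.
Windows ≥ 90 min: (none).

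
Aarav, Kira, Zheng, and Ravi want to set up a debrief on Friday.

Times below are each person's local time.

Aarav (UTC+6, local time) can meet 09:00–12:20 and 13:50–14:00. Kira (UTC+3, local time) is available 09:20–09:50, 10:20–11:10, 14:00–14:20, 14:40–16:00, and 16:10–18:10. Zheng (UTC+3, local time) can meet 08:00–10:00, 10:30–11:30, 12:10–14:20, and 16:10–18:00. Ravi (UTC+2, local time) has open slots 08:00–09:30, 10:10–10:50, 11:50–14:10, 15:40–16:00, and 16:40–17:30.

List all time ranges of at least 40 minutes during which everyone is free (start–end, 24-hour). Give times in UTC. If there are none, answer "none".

none

Aarav → UTC: 03:00–06:20, 07:50–08:00.
Kira → UTC: 06:20–06:50, 07:20–08:10, 11:00–11:20, 11:40–13:00, 13:10–15:10.
Zheng → UTC: 05:00–07:00, 07:30–08:30, 09:10–11:20, 13:10–15:00.
Ravi → UTC: 06:00–07:30, 08:10–08:50, 09:50–12:10, 13:40–14:00, 14:40–15:30.
Aarav ∩ Kira: 07:50–08:00.
Aarav ∩ Kira ∩ Zheng: 07:50–08:00.
Aarav ∩ Kira ∩ Zheng ∩ Ravi: (none).
Windows ≥ 40 min: (none).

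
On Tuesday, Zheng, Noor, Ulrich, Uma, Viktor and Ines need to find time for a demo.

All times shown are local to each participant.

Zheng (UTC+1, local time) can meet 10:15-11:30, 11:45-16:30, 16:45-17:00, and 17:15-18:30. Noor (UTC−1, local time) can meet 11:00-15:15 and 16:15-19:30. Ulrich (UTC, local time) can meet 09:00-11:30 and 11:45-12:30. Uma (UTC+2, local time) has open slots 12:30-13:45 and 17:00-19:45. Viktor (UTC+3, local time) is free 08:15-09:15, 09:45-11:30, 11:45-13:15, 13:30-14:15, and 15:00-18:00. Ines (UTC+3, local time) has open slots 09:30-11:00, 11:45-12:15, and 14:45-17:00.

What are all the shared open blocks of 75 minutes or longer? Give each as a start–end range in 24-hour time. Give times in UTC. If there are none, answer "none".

none

Zheng → UTC: 09:15–10:30, 10:45–15:30, 15:45–16:00, 16:15–17:30.
Noor → UTC: 12:00–16:15, 17:15–20:30.
Ulrich → UTC: 09:00–11:30, 11:45–12:30.
Uma → UTC: 10:30–11:45, 15:00–17:45.
Viktor → UTC: 05:15–06:15, 06:45–08:30, 08:45–10:15, 10:30–11:15, 12:00–15:00.
Ines → UTC: 06:30–08:00, 08:45–09:15, 11:45–14:00.
Zheng ∩ Noor: 12:00–15:30, 15:45–16:00, 17:15–17:30.
Zheng ∩ Noor ∩ Ulrich: 12:00–12:30.
Zheng ∩ Noor ∩ Ulrich ∩ Uma: (none).
Zheng ∩ Noor ∩ Ulrich ∩ Uma ∩ Viktor: (none).
Zheng ∩ Noor ∩ Ulrich ∩ Uma ∩ Viktor ∩ Ines: (none).
Windows ≥ 75 min: (none).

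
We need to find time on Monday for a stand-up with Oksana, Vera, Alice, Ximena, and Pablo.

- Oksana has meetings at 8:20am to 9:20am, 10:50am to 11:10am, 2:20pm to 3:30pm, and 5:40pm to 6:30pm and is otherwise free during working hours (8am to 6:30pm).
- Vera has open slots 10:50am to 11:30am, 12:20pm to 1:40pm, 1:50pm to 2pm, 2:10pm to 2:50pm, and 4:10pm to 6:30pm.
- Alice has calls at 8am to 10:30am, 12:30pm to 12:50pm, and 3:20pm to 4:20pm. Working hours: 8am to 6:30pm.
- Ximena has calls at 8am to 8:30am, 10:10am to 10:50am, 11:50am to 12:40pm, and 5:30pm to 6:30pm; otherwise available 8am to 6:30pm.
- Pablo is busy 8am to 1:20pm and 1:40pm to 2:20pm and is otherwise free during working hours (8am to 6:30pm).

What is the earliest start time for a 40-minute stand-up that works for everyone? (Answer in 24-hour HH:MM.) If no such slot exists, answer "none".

16:20

Oksana free within 08:00–18:30: 08:00–08:20, 09:20–10:50, 11:10–14:20, 15:30–17:40.
Alice free within 08:00–18:30: 10:30–12:30, 12:50–15:20, 16:20–18:30.
Ximena free within 08:00–18:30: 08:30–10:10, 10:50–11:50, 12:40–17:30.
Pablo free within 08:00–18:30: 13:20–13:40, 14:20–18:30.
Oksana ∩ Vera: 11:10–11:30, 12:20–13:40, 13:50–14:00, 14:10–14:20, 16:10–17:40.
Oksana ∩ Vera ∩ Alice: 11:10–11:30, 12:20–12:30, 12:50–13:40, 13:50–14:00, 14:10–14:20, 16:20–17:40.
Oksana ∩ Vera ∩ Alice ∩ Ximena: 11:10–11:30, 12:50–13:40, 13:50–14:00, 14:10–14:20, 16:20–17:30.
Oksana ∩ Vera ∩ Alice ∩ Ximena ∩ Pablo: 13:20–13:40, 16:20–17:30.
Windows ≥ 40 min: 16:20–17:30.
Earliest such window starts at 16:20.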